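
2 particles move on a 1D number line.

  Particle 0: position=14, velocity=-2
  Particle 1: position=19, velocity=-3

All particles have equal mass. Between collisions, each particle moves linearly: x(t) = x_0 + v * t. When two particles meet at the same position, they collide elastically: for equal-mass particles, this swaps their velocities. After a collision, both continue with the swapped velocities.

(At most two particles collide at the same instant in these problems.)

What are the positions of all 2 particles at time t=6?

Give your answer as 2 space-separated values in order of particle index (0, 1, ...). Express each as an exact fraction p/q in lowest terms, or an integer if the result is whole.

Collision at t=5: particles 0 and 1 swap velocities; positions: p0=4 p1=4; velocities now: v0=-3 v1=-2
Advance to t=6 (no further collisions before then); velocities: v0=-3 v1=-2; positions = 1 2

Answer: 1 2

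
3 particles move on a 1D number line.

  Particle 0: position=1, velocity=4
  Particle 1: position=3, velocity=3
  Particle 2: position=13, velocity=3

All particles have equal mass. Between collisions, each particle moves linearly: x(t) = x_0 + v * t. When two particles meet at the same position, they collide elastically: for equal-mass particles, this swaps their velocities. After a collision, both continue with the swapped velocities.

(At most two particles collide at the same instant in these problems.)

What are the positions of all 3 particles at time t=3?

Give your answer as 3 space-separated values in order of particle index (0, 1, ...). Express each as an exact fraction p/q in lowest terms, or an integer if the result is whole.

Answer: 12 13 22

Derivation:
Collision at t=2: particles 0 and 1 swap velocities; positions: p0=9 p1=9 p2=19; velocities now: v0=3 v1=4 v2=3
Advance to t=3 (no further collisions before then); velocities: v0=3 v1=4 v2=3; positions = 12 13 22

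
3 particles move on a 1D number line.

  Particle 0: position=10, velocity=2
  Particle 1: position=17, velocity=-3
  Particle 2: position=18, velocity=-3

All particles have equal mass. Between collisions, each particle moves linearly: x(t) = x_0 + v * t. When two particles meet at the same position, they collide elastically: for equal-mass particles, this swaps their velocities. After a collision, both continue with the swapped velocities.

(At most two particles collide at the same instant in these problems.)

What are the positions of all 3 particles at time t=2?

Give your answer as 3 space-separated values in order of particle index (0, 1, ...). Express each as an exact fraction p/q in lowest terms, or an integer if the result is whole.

Collision at t=7/5: particles 0 and 1 swap velocities; positions: p0=64/5 p1=64/5 p2=69/5; velocities now: v0=-3 v1=2 v2=-3
Collision at t=8/5: particles 1 and 2 swap velocities; positions: p0=61/5 p1=66/5 p2=66/5; velocities now: v0=-3 v1=-3 v2=2
Advance to t=2 (no further collisions before then); velocities: v0=-3 v1=-3 v2=2; positions = 11 12 14

Answer: 11 12 14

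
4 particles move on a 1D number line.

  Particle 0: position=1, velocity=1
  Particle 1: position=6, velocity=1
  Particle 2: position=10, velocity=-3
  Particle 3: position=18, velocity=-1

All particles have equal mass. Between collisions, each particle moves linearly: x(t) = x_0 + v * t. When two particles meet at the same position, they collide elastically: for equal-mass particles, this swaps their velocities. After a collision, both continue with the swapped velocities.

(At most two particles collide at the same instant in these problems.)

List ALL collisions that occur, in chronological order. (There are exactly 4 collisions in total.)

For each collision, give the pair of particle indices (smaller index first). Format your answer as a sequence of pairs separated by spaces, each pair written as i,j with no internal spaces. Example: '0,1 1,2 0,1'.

Collision at t=1: particles 1 and 2 swap velocities; positions: p0=2 p1=7 p2=7 p3=17; velocities now: v0=1 v1=-3 v2=1 v3=-1
Collision at t=9/4: particles 0 and 1 swap velocities; positions: p0=13/4 p1=13/4 p2=33/4 p3=63/4; velocities now: v0=-3 v1=1 v2=1 v3=-1
Collision at t=6: particles 2 and 3 swap velocities; positions: p0=-8 p1=7 p2=12 p3=12; velocities now: v0=-3 v1=1 v2=-1 v3=1
Collision at t=17/2: particles 1 and 2 swap velocities; positions: p0=-31/2 p1=19/2 p2=19/2 p3=29/2; velocities now: v0=-3 v1=-1 v2=1 v3=1

Answer: 1,2 0,1 2,3 1,2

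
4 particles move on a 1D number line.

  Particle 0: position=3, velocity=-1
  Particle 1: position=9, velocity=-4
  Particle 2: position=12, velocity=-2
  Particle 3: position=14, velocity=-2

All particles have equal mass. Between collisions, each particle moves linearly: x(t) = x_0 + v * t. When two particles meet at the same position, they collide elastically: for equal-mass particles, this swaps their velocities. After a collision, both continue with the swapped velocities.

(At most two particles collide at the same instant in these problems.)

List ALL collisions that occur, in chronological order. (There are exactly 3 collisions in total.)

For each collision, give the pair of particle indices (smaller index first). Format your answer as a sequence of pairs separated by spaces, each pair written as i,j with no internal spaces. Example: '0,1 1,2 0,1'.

Collision at t=2: particles 0 and 1 swap velocities; positions: p0=1 p1=1 p2=8 p3=10; velocities now: v0=-4 v1=-1 v2=-2 v3=-2
Collision at t=9: particles 1 and 2 swap velocities; positions: p0=-27 p1=-6 p2=-6 p3=-4; velocities now: v0=-4 v1=-2 v2=-1 v3=-2
Collision at t=11: particles 2 and 3 swap velocities; positions: p0=-35 p1=-10 p2=-8 p3=-8; velocities now: v0=-4 v1=-2 v2=-2 v3=-1

Answer: 0,1 1,2 2,3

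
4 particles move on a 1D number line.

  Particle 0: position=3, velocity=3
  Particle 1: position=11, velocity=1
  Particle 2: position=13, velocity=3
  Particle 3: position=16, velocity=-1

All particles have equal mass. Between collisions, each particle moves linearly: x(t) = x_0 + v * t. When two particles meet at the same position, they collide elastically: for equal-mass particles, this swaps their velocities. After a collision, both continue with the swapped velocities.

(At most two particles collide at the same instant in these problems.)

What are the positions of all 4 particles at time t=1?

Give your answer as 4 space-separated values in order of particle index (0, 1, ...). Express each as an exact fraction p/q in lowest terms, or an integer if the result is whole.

Collision at t=3/4: particles 2 and 3 swap velocities; positions: p0=21/4 p1=47/4 p2=61/4 p3=61/4; velocities now: v0=3 v1=1 v2=-1 v3=3
Advance to t=1 (no further collisions before then); velocities: v0=3 v1=1 v2=-1 v3=3; positions = 6 12 15 16

Answer: 6 12 15 16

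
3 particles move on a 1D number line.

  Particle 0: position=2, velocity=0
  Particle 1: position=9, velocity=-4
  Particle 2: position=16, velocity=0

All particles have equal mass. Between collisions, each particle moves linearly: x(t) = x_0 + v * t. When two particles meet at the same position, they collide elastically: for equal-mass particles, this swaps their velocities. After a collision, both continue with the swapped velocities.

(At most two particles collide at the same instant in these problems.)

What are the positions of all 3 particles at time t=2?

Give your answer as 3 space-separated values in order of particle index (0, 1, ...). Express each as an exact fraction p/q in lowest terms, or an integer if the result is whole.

Collision at t=7/4: particles 0 and 1 swap velocities; positions: p0=2 p1=2 p2=16; velocities now: v0=-4 v1=0 v2=0
Advance to t=2 (no further collisions before then); velocities: v0=-4 v1=0 v2=0; positions = 1 2 16

Answer: 1 2 16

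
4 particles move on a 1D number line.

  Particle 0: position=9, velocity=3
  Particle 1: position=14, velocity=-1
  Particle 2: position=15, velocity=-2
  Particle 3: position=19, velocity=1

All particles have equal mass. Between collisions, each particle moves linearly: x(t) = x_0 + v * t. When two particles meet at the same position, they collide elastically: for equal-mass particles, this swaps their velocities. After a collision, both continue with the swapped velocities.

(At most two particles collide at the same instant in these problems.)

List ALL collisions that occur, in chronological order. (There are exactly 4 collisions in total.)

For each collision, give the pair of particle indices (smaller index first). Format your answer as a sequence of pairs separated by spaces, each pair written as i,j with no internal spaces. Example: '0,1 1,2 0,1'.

Answer: 1,2 0,1 1,2 2,3

Derivation:
Collision at t=1: particles 1 and 2 swap velocities; positions: p0=12 p1=13 p2=13 p3=20; velocities now: v0=3 v1=-2 v2=-1 v3=1
Collision at t=6/5: particles 0 and 1 swap velocities; positions: p0=63/5 p1=63/5 p2=64/5 p3=101/5; velocities now: v0=-2 v1=3 v2=-1 v3=1
Collision at t=5/4: particles 1 and 2 swap velocities; positions: p0=25/2 p1=51/4 p2=51/4 p3=81/4; velocities now: v0=-2 v1=-1 v2=3 v3=1
Collision at t=5: particles 2 and 3 swap velocities; positions: p0=5 p1=9 p2=24 p3=24; velocities now: v0=-2 v1=-1 v2=1 v3=3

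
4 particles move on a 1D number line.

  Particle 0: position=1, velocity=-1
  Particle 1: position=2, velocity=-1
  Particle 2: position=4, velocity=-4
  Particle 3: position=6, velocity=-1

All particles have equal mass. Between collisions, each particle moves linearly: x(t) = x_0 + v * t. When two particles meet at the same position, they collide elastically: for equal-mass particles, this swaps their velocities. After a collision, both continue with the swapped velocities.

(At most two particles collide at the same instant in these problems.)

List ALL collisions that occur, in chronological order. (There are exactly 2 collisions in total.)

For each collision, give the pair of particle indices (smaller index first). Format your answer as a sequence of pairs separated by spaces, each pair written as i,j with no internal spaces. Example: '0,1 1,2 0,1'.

Collision at t=2/3: particles 1 and 2 swap velocities; positions: p0=1/3 p1=4/3 p2=4/3 p3=16/3; velocities now: v0=-1 v1=-4 v2=-1 v3=-1
Collision at t=1: particles 0 and 1 swap velocities; positions: p0=0 p1=0 p2=1 p3=5; velocities now: v0=-4 v1=-1 v2=-1 v3=-1

Answer: 1,2 0,1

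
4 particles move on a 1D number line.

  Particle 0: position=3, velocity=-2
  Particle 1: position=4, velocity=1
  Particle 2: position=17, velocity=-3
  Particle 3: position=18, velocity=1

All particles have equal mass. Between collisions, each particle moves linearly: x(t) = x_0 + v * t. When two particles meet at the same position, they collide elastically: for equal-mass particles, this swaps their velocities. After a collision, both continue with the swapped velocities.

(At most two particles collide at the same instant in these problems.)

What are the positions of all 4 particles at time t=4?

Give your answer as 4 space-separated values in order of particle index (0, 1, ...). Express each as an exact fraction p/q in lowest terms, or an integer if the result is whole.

Collision at t=13/4: particles 1 and 2 swap velocities; positions: p0=-7/2 p1=29/4 p2=29/4 p3=85/4; velocities now: v0=-2 v1=-3 v2=1 v3=1
Advance to t=4 (no further collisions before then); velocities: v0=-2 v1=-3 v2=1 v3=1; positions = -5 5 8 22

Answer: -5 5 8 22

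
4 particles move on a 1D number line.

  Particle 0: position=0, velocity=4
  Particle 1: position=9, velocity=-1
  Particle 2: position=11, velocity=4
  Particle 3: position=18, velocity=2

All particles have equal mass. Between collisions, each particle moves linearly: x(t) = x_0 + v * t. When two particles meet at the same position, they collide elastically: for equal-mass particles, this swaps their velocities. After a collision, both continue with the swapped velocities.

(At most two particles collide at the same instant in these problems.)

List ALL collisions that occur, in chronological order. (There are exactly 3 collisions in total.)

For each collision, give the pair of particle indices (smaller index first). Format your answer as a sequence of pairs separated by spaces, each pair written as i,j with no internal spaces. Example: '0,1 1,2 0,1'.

Collision at t=9/5: particles 0 and 1 swap velocities; positions: p0=36/5 p1=36/5 p2=91/5 p3=108/5; velocities now: v0=-1 v1=4 v2=4 v3=2
Collision at t=7/2: particles 2 and 3 swap velocities; positions: p0=11/2 p1=14 p2=25 p3=25; velocities now: v0=-1 v1=4 v2=2 v3=4
Collision at t=9: particles 1 and 2 swap velocities; positions: p0=0 p1=36 p2=36 p3=47; velocities now: v0=-1 v1=2 v2=4 v3=4

Answer: 0,1 2,3 1,2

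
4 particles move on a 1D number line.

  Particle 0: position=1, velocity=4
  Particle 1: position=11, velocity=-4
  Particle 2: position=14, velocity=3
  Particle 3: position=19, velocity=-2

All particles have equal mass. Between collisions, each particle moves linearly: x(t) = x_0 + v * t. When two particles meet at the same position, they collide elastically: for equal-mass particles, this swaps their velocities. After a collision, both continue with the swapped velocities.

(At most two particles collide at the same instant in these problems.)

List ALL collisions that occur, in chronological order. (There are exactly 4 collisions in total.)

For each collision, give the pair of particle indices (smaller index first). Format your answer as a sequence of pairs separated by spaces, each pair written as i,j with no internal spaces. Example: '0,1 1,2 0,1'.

Collision at t=1: particles 2 and 3 swap velocities; positions: p0=5 p1=7 p2=17 p3=17; velocities now: v0=4 v1=-4 v2=-2 v3=3
Collision at t=5/4: particles 0 and 1 swap velocities; positions: p0=6 p1=6 p2=33/2 p3=71/4; velocities now: v0=-4 v1=4 v2=-2 v3=3
Collision at t=3: particles 1 and 2 swap velocities; positions: p0=-1 p1=13 p2=13 p3=23; velocities now: v0=-4 v1=-2 v2=4 v3=3
Collision at t=13: particles 2 and 3 swap velocities; positions: p0=-41 p1=-7 p2=53 p3=53; velocities now: v0=-4 v1=-2 v2=3 v3=4

Answer: 2,3 0,1 1,2 2,3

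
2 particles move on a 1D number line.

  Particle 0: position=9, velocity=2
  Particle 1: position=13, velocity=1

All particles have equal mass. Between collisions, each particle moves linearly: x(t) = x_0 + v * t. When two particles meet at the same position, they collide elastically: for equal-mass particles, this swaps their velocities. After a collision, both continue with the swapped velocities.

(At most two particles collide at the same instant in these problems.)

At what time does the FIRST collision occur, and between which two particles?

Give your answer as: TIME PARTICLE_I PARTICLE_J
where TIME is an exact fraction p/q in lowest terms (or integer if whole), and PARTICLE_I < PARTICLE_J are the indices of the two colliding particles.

Pair (0,1): pos 9,13 vel 2,1 -> gap=4, closing at 1/unit, collide at t=4
Earliest collision: t=4 between 0 and 1

Answer: 4 0 1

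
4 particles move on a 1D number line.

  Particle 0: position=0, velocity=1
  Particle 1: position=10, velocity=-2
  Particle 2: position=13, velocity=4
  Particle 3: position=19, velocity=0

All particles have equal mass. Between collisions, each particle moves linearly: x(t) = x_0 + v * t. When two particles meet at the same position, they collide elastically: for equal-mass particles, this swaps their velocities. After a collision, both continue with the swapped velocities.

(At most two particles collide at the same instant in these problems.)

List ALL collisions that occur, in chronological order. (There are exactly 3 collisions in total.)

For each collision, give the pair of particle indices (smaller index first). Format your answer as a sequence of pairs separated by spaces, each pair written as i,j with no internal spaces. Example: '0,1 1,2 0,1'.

Collision at t=3/2: particles 2 and 3 swap velocities; positions: p0=3/2 p1=7 p2=19 p3=19; velocities now: v0=1 v1=-2 v2=0 v3=4
Collision at t=10/3: particles 0 and 1 swap velocities; positions: p0=10/3 p1=10/3 p2=19 p3=79/3; velocities now: v0=-2 v1=1 v2=0 v3=4
Collision at t=19: particles 1 and 2 swap velocities; positions: p0=-28 p1=19 p2=19 p3=89; velocities now: v0=-2 v1=0 v2=1 v3=4

Answer: 2,3 0,1 1,2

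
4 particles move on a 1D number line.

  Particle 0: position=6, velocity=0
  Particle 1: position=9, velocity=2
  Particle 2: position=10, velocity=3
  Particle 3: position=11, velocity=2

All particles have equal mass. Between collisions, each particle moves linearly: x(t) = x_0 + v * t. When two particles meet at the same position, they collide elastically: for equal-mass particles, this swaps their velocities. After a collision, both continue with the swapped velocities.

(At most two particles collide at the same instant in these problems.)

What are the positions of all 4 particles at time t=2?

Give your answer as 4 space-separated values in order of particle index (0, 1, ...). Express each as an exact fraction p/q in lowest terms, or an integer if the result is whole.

Collision at t=1: particles 2 and 3 swap velocities; positions: p0=6 p1=11 p2=13 p3=13; velocities now: v0=0 v1=2 v2=2 v3=3
Advance to t=2 (no further collisions before then); velocities: v0=0 v1=2 v2=2 v3=3; positions = 6 13 15 16

Answer: 6 13 15 16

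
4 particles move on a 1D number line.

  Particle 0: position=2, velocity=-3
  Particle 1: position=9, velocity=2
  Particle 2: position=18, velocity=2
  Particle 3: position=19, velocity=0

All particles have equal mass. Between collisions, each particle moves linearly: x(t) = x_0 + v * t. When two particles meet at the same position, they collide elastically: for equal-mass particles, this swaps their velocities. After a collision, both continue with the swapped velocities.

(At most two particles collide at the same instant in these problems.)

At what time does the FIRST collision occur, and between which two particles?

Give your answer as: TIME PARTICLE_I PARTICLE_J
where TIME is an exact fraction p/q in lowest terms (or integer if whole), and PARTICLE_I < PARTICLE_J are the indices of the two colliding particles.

Pair (0,1): pos 2,9 vel -3,2 -> not approaching (rel speed -5 <= 0)
Pair (1,2): pos 9,18 vel 2,2 -> not approaching (rel speed 0 <= 0)
Pair (2,3): pos 18,19 vel 2,0 -> gap=1, closing at 2/unit, collide at t=1/2
Earliest collision: t=1/2 between 2 and 3

Answer: 1/2 2 3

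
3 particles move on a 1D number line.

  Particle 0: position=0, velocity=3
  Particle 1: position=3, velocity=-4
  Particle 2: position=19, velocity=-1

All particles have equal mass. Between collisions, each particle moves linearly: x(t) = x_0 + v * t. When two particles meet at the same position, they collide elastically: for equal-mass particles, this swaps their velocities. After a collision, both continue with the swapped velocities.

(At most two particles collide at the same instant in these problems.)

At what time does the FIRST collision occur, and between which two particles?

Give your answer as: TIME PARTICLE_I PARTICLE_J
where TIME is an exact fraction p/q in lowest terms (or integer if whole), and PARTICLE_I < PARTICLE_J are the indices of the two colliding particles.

Pair (0,1): pos 0,3 vel 3,-4 -> gap=3, closing at 7/unit, collide at t=3/7
Pair (1,2): pos 3,19 vel -4,-1 -> not approaching (rel speed -3 <= 0)
Earliest collision: t=3/7 between 0 and 1

Answer: 3/7 0 1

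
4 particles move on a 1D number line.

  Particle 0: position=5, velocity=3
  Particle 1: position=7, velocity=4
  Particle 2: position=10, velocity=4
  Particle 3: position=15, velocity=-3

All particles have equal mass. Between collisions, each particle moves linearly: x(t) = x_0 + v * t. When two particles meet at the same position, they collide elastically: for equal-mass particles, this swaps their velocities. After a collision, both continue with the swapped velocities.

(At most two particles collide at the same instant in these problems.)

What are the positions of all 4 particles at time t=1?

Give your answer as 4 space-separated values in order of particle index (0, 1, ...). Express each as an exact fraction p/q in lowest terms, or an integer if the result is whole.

Collision at t=5/7: particles 2 and 3 swap velocities; positions: p0=50/7 p1=69/7 p2=90/7 p3=90/7; velocities now: v0=3 v1=4 v2=-3 v3=4
Advance to t=1 (no further collisions before then); velocities: v0=3 v1=4 v2=-3 v3=4; positions = 8 11 12 14

Answer: 8 11 12 14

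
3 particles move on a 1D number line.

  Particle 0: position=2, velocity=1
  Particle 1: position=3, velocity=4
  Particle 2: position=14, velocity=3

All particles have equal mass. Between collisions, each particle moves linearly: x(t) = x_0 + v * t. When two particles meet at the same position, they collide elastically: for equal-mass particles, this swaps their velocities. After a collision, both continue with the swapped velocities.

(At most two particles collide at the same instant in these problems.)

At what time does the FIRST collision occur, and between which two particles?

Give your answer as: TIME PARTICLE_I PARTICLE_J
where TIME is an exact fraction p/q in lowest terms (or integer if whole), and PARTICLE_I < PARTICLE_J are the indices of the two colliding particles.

Answer: 11 1 2

Derivation:
Pair (0,1): pos 2,3 vel 1,4 -> not approaching (rel speed -3 <= 0)
Pair (1,2): pos 3,14 vel 4,3 -> gap=11, closing at 1/unit, collide at t=11
Earliest collision: t=11 between 1 and 2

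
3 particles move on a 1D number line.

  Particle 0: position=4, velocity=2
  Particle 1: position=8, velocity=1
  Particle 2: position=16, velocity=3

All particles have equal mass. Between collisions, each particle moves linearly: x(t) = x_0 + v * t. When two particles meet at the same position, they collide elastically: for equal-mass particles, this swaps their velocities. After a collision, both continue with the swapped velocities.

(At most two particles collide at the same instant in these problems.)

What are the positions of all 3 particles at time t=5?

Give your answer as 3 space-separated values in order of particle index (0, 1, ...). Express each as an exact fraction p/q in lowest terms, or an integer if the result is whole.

Collision at t=4: particles 0 and 1 swap velocities; positions: p0=12 p1=12 p2=28; velocities now: v0=1 v1=2 v2=3
Advance to t=5 (no further collisions before then); velocities: v0=1 v1=2 v2=3; positions = 13 14 31

Answer: 13 14 31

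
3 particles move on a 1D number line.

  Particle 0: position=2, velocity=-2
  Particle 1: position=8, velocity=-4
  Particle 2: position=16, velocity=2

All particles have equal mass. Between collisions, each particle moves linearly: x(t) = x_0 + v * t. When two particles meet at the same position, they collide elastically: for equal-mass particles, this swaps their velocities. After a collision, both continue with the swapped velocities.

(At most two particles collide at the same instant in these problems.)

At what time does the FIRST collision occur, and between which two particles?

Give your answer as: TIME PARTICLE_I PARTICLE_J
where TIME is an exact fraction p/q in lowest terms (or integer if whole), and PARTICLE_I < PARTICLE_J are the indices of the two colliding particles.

Pair (0,1): pos 2,8 vel -2,-4 -> gap=6, closing at 2/unit, collide at t=3
Pair (1,2): pos 8,16 vel -4,2 -> not approaching (rel speed -6 <= 0)
Earliest collision: t=3 between 0 and 1

Answer: 3 0 1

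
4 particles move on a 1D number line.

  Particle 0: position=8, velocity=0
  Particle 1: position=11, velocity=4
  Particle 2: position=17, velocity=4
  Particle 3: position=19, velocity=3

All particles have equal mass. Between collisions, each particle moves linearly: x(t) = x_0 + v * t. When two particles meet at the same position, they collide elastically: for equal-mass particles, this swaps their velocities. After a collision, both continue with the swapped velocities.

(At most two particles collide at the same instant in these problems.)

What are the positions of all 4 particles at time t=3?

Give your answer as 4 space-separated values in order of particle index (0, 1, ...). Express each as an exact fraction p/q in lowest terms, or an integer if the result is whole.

Collision at t=2: particles 2 and 3 swap velocities; positions: p0=8 p1=19 p2=25 p3=25; velocities now: v0=0 v1=4 v2=3 v3=4
Advance to t=3 (no further collisions before then); velocities: v0=0 v1=4 v2=3 v3=4; positions = 8 23 28 29

Answer: 8 23 28 29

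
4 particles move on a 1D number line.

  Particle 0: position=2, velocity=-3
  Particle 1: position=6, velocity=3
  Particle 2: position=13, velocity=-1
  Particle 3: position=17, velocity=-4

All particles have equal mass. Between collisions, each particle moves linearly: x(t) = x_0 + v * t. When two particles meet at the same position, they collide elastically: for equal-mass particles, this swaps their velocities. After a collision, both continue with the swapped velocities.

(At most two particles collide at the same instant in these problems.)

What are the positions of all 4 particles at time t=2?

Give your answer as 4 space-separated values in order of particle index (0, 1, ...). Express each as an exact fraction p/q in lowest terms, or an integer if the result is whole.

Answer: -4 9 11 12

Derivation:
Collision at t=4/3: particles 2 and 3 swap velocities; positions: p0=-2 p1=10 p2=35/3 p3=35/3; velocities now: v0=-3 v1=3 v2=-4 v3=-1
Collision at t=11/7: particles 1 and 2 swap velocities; positions: p0=-19/7 p1=75/7 p2=75/7 p3=80/7; velocities now: v0=-3 v1=-4 v2=3 v3=-1
Collision at t=7/4: particles 2 and 3 swap velocities; positions: p0=-13/4 p1=10 p2=45/4 p3=45/4; velocities now: v0=-3 v1=-4 v2=-1 v3=3
Advance to t=2 (no further collisions before then); velocities: v0=-3 v1=-4 v2=-1 v3=3; positions = -4 9 11 12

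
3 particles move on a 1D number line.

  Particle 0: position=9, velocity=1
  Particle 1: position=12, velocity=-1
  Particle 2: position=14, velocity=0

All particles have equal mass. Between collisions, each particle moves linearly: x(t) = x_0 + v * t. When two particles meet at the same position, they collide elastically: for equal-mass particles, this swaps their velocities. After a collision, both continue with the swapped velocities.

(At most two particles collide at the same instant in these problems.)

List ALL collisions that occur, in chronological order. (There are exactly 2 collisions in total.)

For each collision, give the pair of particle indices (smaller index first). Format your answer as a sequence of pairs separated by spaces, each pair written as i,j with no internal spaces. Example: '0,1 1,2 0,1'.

Answer: 0,1 1,2

Derivation:
Collision at t=3/2: particles 0 and 1 swap velocities; positions: p0=21/2 p1=21/2 p2=14; velocities now: v0=-1 v1=1 v2=0
Collision at t=5: particles 1 and 2 swap velocities; positions: p0=7 p1=14 p2=14; velocities now: v0=-1 v1=0 v2=1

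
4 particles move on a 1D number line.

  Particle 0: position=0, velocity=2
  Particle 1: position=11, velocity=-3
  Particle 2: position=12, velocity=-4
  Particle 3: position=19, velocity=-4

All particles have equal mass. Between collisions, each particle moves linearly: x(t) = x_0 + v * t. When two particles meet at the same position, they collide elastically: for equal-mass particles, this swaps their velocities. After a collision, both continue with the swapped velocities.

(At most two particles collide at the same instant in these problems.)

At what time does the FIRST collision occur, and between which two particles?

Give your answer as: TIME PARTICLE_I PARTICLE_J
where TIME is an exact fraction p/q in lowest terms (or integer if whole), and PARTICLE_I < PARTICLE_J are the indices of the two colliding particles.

Answer: 1 1 2

Derivation:
Pair (0,1): pos 0,11 vel 2,-3 -> gap=11, closing at 5/unit, collide at t=11/5
Pair (1,2): pos 11,12 vel -3,-4 -> gap=1, closing at 1/unit, collide at t=1
Pair (2,3): pos 12,19 vel -4,-4 -> not approaching (rel speed 0 <= 0)
Earliest collision: t=1 between 1 and 2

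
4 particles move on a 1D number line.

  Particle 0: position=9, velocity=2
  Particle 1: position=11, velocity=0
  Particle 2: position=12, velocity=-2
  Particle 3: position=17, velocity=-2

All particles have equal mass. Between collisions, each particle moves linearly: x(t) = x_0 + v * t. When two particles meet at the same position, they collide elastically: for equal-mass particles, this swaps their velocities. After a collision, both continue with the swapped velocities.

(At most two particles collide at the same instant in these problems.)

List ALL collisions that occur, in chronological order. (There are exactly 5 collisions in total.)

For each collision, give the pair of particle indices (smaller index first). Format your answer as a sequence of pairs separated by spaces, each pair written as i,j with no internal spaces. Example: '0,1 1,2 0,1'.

Answer: 1,2 0,1 1,2 2,3 1,2

Derivation:
Collision at t=1/2: particles 1 and 2 swap velocities; positions: p0=10 p1=11 p2=11 p3=16; velocities now: v0=2 v1=-2 v2=0 v3=-2
Collision at t=3/4: particles 0 and 1 swap velocities; positions: p0=21/2 p1=21/2 p2=11 p3=31/2; velocities now: v0=-2 v1=2 v2=0 v3=-2
Collision at t=1: particles 1 and 2 swap velocities; positions: p0=10 p1=11 p2=11 p3=15; velocities now: v0=-2 v1=0 v2=2 v3=-2
Collision at t=2: particles 2 and 3 swap velocities; positions: p0=8 p1=11 p2=13 p3=13; velocities now: v0=-2 v1=0 v2=-2 v3=2
Collision at t=3: particles 1 and 2 swap velocities; positions: p0=6 p1=11 p2=11 p3=15; velocities now: v0=-2 v1=-2 v2=0 v3=2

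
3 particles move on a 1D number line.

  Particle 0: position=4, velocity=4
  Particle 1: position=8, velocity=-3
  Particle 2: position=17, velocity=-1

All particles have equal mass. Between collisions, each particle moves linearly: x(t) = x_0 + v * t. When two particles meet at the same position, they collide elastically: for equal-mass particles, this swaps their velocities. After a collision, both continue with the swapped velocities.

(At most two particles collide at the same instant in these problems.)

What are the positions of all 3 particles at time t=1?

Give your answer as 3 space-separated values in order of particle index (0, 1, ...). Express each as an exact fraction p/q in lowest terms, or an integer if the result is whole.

Answer: 5 8 16

Derivation:
Collision at t=4/7: particles 0 and 1 swap velocities; positions: p0=44/7 p1=44/7 p2=115/7; velocities now: v0=-3 v1=4 v2=-1
Advance to t=1 (no further collisions before then); velocities: v0=-3 v1=4 v2=-1; positions = 5 8 16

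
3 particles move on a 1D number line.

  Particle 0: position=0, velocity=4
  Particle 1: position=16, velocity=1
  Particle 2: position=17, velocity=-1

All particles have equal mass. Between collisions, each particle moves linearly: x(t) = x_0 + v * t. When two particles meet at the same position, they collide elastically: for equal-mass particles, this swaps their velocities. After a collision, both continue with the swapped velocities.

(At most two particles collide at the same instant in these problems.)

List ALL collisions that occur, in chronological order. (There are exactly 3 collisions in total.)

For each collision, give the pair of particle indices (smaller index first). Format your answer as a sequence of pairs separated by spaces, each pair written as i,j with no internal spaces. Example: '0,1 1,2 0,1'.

Answer: 1,2 0,1 1,2

Derivation:
Collision at t=1/2: particles 1 and 2 swap velocities; positions: p0=2 p1=33/2 p2=33/2; velocities now: v0=4 v1=-1 v2=1
Collision at t=17/5: particles 0 and 1 swap velocities; positions: p0=68/5 p1=68/5 p2=97/5; velocities now: v0=-1 v1=4 v2=1
Collision at t=16/3: particles 1 and 2 swap velocities; positions: p0=35/3 p1=64/3 p2=64/3; velocities now: v0=-1 v1=1 v2=4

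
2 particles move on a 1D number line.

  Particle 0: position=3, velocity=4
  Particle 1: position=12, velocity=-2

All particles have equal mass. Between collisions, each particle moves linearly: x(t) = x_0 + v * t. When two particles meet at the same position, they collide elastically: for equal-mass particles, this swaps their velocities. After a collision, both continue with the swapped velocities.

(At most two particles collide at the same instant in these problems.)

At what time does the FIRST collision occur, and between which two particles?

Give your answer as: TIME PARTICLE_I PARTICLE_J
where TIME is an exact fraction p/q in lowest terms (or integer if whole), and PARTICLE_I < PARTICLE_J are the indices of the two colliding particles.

Answer: 3/2 0 1

Derivation:
Pair (0,1): pos 3,12 vel 4,-2 -> gap=9, closing at 6/unit, collide at t=3/2
Earliest collision: t=3/2 between 0 and 1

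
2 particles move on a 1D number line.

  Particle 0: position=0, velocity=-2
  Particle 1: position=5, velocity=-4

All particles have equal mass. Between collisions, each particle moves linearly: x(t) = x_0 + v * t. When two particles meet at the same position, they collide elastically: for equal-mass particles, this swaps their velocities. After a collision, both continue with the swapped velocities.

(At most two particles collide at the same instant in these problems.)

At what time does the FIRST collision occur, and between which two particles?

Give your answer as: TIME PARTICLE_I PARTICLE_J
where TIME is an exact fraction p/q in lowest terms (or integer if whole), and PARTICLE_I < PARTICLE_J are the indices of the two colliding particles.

Answer: 5/2 0 1

Derivation:
Pair (0,1): pos 0,5 vel -2,-4 -> gap=5, closing at 2/unit, collide at t=5/2
Earliest collision: t=5/2 between 0 and 1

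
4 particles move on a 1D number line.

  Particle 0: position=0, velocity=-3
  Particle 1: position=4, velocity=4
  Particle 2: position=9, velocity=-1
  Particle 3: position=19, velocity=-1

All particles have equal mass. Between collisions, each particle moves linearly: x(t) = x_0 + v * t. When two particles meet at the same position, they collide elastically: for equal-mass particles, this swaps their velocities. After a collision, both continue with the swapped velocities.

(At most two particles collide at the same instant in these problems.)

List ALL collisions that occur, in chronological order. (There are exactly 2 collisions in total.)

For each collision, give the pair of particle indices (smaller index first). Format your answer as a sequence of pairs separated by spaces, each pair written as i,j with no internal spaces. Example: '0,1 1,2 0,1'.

Answer: 1,2 2,3

Derivation:
Collision at t=1: particles 1 and 2 swap velocities; positions: p0=-3 p1=8 p2=8 p3=18; velocities now: v0=-3 v1=-1 v2=4 v3=-1
Collision at t=3: particles 2 and 3 swap velocities; positions: p0=-9 p1=6 p2=16 p3=16; velocities now: v0=-3 v1=-1 v2=-1 v3=4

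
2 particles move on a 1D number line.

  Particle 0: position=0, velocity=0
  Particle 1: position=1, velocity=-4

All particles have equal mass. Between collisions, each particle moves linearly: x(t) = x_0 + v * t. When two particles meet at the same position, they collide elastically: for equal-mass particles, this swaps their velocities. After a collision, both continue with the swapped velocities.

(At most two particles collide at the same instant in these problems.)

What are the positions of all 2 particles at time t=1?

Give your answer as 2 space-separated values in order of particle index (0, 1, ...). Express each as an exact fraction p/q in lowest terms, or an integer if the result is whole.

Collision at t=1/4: particles 0 and 1 swap velocities; positions: p0=0 p1=0; velocities now: v0=-4 v1=0
Advance to t=1 (no further collisions before then); velocities: v0=-4 v1=0; positions = -3 0

Answer: -3 0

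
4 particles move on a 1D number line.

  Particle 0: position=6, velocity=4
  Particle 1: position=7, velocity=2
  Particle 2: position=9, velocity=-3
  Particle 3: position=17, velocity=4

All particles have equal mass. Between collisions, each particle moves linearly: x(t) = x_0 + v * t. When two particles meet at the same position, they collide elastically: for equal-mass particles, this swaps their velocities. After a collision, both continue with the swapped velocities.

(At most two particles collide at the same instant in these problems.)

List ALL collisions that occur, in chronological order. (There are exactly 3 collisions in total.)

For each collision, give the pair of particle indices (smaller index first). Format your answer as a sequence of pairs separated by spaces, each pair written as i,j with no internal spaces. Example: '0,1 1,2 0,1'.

Collision at t=2/5: particles 1 and 2 swap velocities; positions: p0=38/5 p1=39/5 p2=39/5 p3=93/5; velocities now: v0=4 v1=-3 v2=2 v3=4
Collision at t=3/7: particles 0 and 1 swap velocities; positions: p0=54/7 p1=54/7 p2=55/7 p3=131/7; velocities now: v0=-3 v1=4 v2=2 v3=4
Collision at t=1/2: particles 1 and 2 swap velocities; positions: p0=15/2 p1=8 p2=8 p3=19; velocities now: v0=-3 v1=2 v2=4 v3=4

Answer: 1,2 0,1 1,2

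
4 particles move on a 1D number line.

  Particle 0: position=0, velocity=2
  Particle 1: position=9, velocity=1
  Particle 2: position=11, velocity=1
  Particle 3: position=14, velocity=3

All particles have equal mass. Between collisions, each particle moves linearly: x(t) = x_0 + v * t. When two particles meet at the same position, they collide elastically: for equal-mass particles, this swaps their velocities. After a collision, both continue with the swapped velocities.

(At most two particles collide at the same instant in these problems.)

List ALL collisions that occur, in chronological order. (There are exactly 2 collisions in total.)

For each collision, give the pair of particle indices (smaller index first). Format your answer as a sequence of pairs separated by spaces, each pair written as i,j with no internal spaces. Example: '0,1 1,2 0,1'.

Answer: 0,1 1,2

Derivation:
Collision at t=9: particles 0 and 1 swap velocities; positions: p0=18 p1=18 p2=20 p3=41; velocities now: v0=1 v1=2 v2=1 v3=3
Collision at t=11: particles 1 and 2 swap velocities; positions: p0=20 p1=22 p2=22 p3=47; velocities now: v0=1 v1=1 v2=2 v3=3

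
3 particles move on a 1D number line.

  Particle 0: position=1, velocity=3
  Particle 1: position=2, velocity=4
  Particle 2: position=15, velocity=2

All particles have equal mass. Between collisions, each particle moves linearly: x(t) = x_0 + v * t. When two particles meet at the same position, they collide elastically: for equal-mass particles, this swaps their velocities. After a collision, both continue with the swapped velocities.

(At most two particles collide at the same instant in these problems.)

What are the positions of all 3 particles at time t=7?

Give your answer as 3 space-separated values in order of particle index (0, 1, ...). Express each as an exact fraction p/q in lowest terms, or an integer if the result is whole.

Answer: 22 29 30

Derivation:
Collision at t=13/2: particles 1 and 2 swap velocities; positions: p0=41/2 p1=28 p2=28; velocities now: v0=3 v1=2 v2=4
Advance to t=7 (no further collisions before then); velocities: v0=3 v1=2 v2=4; positions = 22 29 30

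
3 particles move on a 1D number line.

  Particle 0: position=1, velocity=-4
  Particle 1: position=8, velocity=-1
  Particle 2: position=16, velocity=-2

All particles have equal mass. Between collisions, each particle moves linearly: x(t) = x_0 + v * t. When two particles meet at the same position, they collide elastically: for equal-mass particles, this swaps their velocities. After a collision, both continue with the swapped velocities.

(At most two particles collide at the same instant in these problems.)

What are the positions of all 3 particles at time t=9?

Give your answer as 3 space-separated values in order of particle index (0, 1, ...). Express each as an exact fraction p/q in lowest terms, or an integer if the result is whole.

Answer: -35 -2 -1

Derivation:
Collision at t=8: particles 1 and 2 swap velocities; positions: p0=-31 p1=0 p2=0; velocities now: v0=-4 v1=-2 v2=-1
Advance to t=9 (no further collisions before then); velocities: v0=-4 v1=-2 v2=-1; positions = -35 -2 -1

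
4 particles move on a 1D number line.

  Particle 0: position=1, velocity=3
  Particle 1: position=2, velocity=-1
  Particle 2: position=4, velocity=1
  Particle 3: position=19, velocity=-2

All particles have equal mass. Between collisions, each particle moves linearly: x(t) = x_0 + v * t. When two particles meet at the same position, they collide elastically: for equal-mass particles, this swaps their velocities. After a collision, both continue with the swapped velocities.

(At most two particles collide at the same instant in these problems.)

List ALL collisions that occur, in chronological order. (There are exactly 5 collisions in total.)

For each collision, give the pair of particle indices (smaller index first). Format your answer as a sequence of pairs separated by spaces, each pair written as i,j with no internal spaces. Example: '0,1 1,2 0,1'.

Collision at t=1/4: particles 0 and 1 swap velocities; positions: p0=7/4 p1=7/4 p2=17/4 p3=37/2; velocities now: v0=-1 v1=3 v2=1 v3=-2
Collision at t=3/2: particles 1 and 2 swap velocities; positions: p0=1/2 p1=11/2 p2=11/2 p3=16; velocities now: v0=-1 v1=1 v2=3 v3=-2
Collision at t=18/5: particles 2 and 3 swap velocities; positions: p0=-8/5 p1=38/5 p2=59/5 p3=59/5; velocities now: v0=-1 v1=1 v2=-2 v3=3
Collision at t=5: particles 1 and 2 swap velocities; positions: p0=-3 p1=9 p2=9 p3=16; velocities now: v0=-1 v1=-2 v2=1 v3=3
Collision at t=17: particles 0 and 1 swap velocities; positions: p0=-15 p1=-15 p2=21 p3=52; velocities now: v0=-2 v1=-1 v2=1 v3=3

Answer: 0,1 1,2 2,3 1,2 0,1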